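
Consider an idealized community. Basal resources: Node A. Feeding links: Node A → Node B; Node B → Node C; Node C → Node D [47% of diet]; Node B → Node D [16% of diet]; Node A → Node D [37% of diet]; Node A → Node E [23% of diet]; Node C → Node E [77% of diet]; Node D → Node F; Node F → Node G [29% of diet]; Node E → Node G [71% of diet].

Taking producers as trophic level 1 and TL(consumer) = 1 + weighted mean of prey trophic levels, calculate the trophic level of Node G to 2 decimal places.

Node B: 1 + 1 = 2
Node C: 1 + 2 = 3
Node D: 1 + (0.47×3 + 0.16×2 + 0.37×1) = 3.1
Node E: 1 + (0.23×1 + 0.77×3) = 3.54
Node F: 1 + 3.1 = 4.1
Node G: 1 + (0.29×4.1 + 0.71×3.54) = 4.7024

4.70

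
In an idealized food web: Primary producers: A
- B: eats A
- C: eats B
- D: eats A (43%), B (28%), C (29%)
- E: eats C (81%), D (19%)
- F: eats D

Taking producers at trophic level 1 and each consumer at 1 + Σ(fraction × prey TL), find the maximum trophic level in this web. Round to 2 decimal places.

3.97

B: 1 + 1 = 2
C: 1 + 2 = 3
D: 1 + (0.43×1 + 0.28×2 + 0.29×3) = 2.86
E: 1 + (0.81×3 + 0.19×2.86) = 3.9734
F: 1 + 2.86 = 3.86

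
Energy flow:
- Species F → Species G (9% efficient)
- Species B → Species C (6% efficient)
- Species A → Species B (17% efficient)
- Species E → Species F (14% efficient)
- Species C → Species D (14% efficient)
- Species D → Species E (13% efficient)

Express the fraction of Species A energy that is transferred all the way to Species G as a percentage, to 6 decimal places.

Product of link efficiencies: 0.17 × 0.06 × 0.14 × 0.13 × 0.14 × 0.09 = 0.000002339064
As a percentage: 0.000002339064 × 100 = 0.000234%

0.000234%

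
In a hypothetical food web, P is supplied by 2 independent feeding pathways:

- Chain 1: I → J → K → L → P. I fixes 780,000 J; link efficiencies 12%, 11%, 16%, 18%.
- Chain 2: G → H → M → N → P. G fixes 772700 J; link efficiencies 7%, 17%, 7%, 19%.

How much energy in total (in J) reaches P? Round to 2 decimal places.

Chain 1: 780000 × 0.12 × 0.11 × 0.16 × 0.18 = 296.5248 J
Chain 2: 772700 × 0.07 × 0.17 × 0.07 × 0.19 = 122.295229 J
Total at P: 296.5248 + 122.295229 = 418.820029 J

418.82 J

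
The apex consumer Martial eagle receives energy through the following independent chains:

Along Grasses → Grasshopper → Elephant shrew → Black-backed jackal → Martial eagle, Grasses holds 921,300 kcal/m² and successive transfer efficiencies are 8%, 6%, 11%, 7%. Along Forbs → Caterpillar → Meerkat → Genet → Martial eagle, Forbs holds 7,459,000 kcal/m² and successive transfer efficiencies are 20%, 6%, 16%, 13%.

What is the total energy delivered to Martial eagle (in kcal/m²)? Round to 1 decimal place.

Via Grasses: 921300 × 0.08 × 0.06 × 0.11 × 0.07 = 34.051248 kcal/m²
Via Forbs: 7459000 × 0.2 × 0.06 × 0.16 × 0.13 = 1861.7664 kcal/m²
Total at Martial eagle: 34.051248 + 1861.7664 = 1895.817648 kcal/m²

1895.8 kcal/m²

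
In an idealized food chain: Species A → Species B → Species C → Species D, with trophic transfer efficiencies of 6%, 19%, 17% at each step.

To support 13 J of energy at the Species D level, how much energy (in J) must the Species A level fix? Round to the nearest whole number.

Cumulative transfer efficiency: 0.06 × 0.19 × 0.17 = 0.001938
Species A energy = 13 / 0.001938 = 6708 J

6708 J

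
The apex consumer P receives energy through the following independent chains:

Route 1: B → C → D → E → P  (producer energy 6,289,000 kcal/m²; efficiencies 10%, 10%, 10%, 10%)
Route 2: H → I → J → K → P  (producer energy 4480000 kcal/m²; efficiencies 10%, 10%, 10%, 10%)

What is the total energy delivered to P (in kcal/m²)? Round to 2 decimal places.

1076.90 kcal/m²

Route 1: 6289000 × 0.1 × 0.1 × 0.1 × 0.1 = 628.9 kcal/m²
Route 2: 4480000 × 0.1 × 0.1 × 0.1 × 0.1 = 448 kcal/m²
Total at P: 628.9 + 448 = 1076.9 kcal/m²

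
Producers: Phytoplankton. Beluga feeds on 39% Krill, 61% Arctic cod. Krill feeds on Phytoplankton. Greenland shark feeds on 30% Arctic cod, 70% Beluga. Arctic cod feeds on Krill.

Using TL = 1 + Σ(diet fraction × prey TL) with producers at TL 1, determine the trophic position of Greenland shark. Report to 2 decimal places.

Krill: 1 + 1 = 2
Arctic cod: 1 + 2 = 3
Beluga: 1 + (0.39×2 + 0.61×3) = 3.61
Greenland shark: 1 + (0.3×3 + 0.7×3.61) = 4.427

4.43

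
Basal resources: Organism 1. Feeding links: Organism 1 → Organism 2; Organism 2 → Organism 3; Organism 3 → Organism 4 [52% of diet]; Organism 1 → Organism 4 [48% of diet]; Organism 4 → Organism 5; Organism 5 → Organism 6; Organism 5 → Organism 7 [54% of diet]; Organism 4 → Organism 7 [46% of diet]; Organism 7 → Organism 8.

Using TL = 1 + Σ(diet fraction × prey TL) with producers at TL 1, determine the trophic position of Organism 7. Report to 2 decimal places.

4.58

Organism 2: 1 + 1 = 2
Organism 3: 1 + 2 = 3
Organism 4: 1 + (0.52×3 + 0.48×1) = 3.04
Organism 5: 1 + 3.04 = 4.04
Organism 6: 1 + 4.04 = 5.04
Organism 7: 1 + (0.54×4.04 + 0.46×3.04) = 4.58
Organism 8: 1 + 4.58 = 5.58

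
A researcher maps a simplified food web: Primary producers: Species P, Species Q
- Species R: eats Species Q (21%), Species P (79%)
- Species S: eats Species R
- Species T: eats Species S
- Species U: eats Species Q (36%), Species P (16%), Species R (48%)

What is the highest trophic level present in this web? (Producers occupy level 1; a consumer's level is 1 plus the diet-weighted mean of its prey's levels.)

4

Species R: 1 + (0.21×1 + 0.79×1) = 2
Species S: 1 + 2 = 3
Species T: 1 + 3 = 4
Species U: 1 + (0.36×1 + 0.16×1 + 0.48×2) = 2.48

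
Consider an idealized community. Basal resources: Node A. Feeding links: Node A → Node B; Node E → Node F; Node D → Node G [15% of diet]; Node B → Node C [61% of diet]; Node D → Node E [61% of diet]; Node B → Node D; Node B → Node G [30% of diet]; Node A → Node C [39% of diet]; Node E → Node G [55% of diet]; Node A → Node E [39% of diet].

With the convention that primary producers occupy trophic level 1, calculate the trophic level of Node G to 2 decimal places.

3.82

Node B: 1 + 1 = 2
Node C: 1 + (0.39×1 + 0.61×2) = 2.61
Node D: 1 + 2 = 3
Node E: 1 + (0.39×1 + 0.61×3) = 3.22
Node F: 1 + 3.22 = 4.22
Node G: 1 + (0.3×2 + 0.55×3.22 + 0.15×3) = 3.821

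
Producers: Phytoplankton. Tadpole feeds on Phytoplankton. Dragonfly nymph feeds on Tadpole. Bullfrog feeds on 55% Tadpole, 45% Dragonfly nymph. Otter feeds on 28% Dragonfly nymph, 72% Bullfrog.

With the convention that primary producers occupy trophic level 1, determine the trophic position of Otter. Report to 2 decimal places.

4.32

Tadpole: 1 + 1 = 2
Dragonfly nymph: 1 + 2 = 3
Bullfrog: 1 + (0.55×2 + 0.45×3) = 3.45
Otter: 1 + (0.28×3 + 0.72×3.45) = 4.324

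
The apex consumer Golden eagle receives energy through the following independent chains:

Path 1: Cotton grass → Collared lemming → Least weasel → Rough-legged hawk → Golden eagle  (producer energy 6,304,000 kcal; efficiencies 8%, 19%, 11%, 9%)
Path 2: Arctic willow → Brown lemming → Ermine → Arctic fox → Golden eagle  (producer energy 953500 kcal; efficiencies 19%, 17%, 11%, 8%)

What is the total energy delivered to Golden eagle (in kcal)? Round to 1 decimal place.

1219.6 kcal

Path 1: 6304000 × 0.08 × 0.19 × 0.11 × 0.09 = 948.62592 kcal
Path 2: 953500 × 0.19 × 0.17 × 0.11 × 0.08 = 271.02284 kcal
Total at Golden eagle: 948.62592 + 271.02284 = 1219.64876 kcal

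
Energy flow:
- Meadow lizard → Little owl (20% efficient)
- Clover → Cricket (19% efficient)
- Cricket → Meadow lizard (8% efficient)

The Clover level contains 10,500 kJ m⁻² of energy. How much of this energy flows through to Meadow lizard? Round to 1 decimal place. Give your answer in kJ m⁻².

Cricket: 10500 × 0.19 = 1995 kJ m⁻²
Meadow lizard: 1995 × 0.08 = 159.6 kJ m⁻²

159.6 kJ m⁻²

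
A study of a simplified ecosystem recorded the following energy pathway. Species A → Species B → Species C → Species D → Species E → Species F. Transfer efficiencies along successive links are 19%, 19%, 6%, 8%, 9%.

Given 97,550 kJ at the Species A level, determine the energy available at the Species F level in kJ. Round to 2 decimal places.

1.52 kJ

Species B: 97550 × 0.19 = 18534.5 kJ
Species C: 18534.5 × 0.19 = 3521.555 kJ
Species D: 3521.555 × 0.06 = 211.2933 kJ
Species E: 211.2933 × 0.08 = 16.903464 kJ
Species F: 16.903464 × 0.09 = 1.52131176 kJ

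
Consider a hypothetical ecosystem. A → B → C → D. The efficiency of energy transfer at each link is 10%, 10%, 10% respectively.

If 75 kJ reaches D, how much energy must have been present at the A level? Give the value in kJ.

Cumulative transfer efficiency: 0.1 × 0.1 × 0.1 = 0.001
A energy = 75 / 0.001 = 75000 kJ

75000 kJ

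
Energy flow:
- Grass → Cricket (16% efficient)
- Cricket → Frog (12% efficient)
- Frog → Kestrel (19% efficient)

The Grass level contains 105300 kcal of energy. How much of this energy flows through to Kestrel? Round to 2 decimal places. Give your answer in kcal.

Cricket: 105300 × 0.16 = 16848 kcal
Frog: 16848 × 0.12 = 2021.76 kcal
Kestrel: 2021.76 × 0.19 = 384.1344 kcal

384.13 kcal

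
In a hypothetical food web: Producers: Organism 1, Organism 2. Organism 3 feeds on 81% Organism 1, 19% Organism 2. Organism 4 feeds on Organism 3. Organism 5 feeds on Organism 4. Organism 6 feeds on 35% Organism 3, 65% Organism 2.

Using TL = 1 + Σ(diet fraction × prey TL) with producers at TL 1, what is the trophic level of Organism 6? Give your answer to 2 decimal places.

Organism 3: 1 + (0.81×1 + 0.19×1) = 2
Organism 4: 1 + 2 = 3
Organism 5: 1 + 3 = 4
Organism 6: 1 + (0.35×2 + 0.65×1) = 2.35

2.35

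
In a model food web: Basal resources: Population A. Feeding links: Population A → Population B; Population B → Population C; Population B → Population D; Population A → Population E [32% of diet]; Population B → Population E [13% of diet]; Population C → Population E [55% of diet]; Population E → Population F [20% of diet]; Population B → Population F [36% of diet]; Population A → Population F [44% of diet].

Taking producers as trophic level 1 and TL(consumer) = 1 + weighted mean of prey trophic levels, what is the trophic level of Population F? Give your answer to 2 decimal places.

2.81

Population B: 1 + 1 = 2
Population C: 1 + 2 = 3
Population D: 1 + 2 = 3
Population E: 1 + (0.32×1 + 0.13×2 + 0.55×3) = 3.23
Population F: 1 + (0.2×3.23 + 0.36×2 + 0.44×1) = 2.806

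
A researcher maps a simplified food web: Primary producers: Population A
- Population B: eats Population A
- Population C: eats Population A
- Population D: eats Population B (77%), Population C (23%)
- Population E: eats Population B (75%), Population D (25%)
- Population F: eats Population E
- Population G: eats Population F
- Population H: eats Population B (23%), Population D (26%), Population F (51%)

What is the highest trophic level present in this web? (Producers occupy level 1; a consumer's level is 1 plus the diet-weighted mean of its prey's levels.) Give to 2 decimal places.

Population B: 1 + 1 = 2
Population C: 1 + 1 = 2
Population D: 1 + (0.77×2 + 0.23×2) = 3
Population E: 1 + (0.75×2 + 0.25×3) = 3.25
Population F: 1 + 3.25 = 4.25
Population G: 1 + 4.25 = 5.25
Population H: 1 + (0.23×2 + 0.26×3 + 0.51×4.25) = 4.4075

5.25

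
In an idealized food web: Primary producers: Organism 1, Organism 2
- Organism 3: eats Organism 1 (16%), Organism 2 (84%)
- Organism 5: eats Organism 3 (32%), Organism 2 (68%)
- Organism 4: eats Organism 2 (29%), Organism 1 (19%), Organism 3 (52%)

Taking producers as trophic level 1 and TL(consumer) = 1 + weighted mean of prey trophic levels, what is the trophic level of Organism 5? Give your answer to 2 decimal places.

2.32

Organism 3: 1 + (0.16×1 + 0.84×1) = 2
Organism 4: 1 + (0.29×1 + 0.19×1 + 0.52×2) = 2.52
Organism 5: 1 + (0.32×2 + 0.68×1) = 2.32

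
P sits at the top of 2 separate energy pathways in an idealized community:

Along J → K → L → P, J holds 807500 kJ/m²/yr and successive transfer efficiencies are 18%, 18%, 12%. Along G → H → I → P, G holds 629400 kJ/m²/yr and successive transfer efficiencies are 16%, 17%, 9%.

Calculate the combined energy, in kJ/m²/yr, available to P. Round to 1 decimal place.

4680.3 kJ/m²/yr

Via J: 807500 × 0.18 × 0.18 × 0.12 = 3139.56 kJ/m²/yr
Via G: 629400 × 0.16 × 0.17 × 0.09 = 1540.7712 kJ/m²/yr
Total at P: 3139.56 + 1540.7712 = 4680.3312 kJ/m²/yr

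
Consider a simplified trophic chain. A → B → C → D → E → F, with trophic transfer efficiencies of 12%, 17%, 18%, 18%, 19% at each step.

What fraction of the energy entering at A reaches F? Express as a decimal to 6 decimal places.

Product of link efficiencies: 0.12 × 0.17 × 0.18 × 0.18 × 0.19 = 0.0001255824

0.000126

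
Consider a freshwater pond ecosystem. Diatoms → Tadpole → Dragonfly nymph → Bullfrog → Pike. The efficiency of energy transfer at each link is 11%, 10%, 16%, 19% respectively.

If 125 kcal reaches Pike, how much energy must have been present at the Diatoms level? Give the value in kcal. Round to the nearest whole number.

373804 kcal

Cumulative transfer efficiency: 0.11 × 0.1 × 0.16 × 0.19 = 0.0003344
Diatoms energy = 125 / 0.0003344 = 373804 kcal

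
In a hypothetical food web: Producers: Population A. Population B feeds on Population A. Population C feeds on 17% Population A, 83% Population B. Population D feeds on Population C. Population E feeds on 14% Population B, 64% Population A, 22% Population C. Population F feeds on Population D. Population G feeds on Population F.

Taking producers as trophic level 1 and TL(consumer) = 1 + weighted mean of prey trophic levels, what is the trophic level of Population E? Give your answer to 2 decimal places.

Population B: 1 + 1 = 2
Population C: 1 + (0.17×1 + 0.83×2) = 2.83
Population D: 1 + 2.83 = 3.83
Population E: 1 + (0.14×2 + 0.64×1 + 0.22×2.83) = 2.5426
Population F: 1 + 3.83 = 4.83
Population G: 1 + 4.83 = 5.83

2.54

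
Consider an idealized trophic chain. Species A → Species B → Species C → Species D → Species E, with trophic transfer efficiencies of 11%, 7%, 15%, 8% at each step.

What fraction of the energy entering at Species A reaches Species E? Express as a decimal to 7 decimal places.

0.0000924

Product of link efficiencies: 0.11 × 0.07 × 0.15 × 0.08 = 0.0000924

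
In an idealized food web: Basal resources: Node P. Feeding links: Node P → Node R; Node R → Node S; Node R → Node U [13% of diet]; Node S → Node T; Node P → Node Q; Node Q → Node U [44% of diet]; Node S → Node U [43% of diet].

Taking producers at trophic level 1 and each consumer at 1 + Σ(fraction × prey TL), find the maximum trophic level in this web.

Node Q: 1 + 1 = 2
Node R: 1 + 1 = 2
Node S: 1 + 2 = 3
Node T: 1 + 3 = 4
Node U: 1 + (0.44×2 + 0.13×2 + 0.43×3) = 3.43

4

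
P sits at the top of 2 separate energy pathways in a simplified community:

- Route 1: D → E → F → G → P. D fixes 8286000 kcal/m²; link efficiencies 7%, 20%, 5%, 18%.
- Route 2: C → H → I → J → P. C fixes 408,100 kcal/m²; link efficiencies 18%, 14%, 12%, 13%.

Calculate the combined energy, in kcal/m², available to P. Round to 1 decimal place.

Route 1: 8286000 × 0.07 × 0.2 × 0.05 × 0.18 = 1044.036 kcal/m²
Route 2: 408100 × 0.18 × 0.14 × 0.12 × 0.13 = 160.432272 kcal/m²
Total at P: 1044.036 + 160.432272 = 1204.468272 kcal/m²

1204.5 kcal/m²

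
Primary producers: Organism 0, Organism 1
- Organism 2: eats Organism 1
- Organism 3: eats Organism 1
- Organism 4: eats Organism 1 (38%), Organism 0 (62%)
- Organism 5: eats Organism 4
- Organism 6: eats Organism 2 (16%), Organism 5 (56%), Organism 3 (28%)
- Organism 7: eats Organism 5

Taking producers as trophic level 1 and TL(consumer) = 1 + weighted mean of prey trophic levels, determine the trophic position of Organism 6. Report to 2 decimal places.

3.56

Organism 2: 1 + 1 = 2
Organism 3: 1 + 1 = 2
Organism 4: 1 + (0.38×1 + 0.62×1) = 2
Organism 5: 1 + 2 = 3
Organism 6: 1 + (0.16×2 + 0.56×3 + 0.28×2) = 3.56
Organism 7: 1 + 3 = 4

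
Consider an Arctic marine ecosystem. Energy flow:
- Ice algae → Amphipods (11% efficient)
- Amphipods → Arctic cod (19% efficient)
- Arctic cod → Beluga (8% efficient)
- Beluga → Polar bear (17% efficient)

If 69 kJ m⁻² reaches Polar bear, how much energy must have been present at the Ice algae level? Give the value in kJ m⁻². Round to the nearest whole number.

Cumulative transfer efficiency: 0.11 × 0.19 × 0.08 × 0.17 = 0.00028424
Ice algae energy = 69 / 0.00028424 = 242753 kJ m⁻²

242753 kJ m⁻²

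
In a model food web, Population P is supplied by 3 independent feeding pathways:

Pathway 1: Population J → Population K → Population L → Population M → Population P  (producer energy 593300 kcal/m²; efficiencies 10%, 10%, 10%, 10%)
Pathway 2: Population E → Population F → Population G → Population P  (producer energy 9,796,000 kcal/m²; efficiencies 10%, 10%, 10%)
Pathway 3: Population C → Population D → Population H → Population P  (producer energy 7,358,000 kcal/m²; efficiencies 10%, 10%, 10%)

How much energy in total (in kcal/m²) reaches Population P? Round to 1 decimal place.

17213.3 kcal/m²

Pathway 1: 593300 × 0.1 × 0.1 × 0.1 × 0.1 = 59.33 kcal/m²
Pathway 2: 9796000 × 0.1 × 0.1 × 0.1 = 9796 kcal/m²
Pathway 3: 7358000 × 0.1 × 0.1 × 0.1 = 7358 kcal/m²
Total at Population P: 59.33 + 9796 + 7358 = 17213.33 kcal/m²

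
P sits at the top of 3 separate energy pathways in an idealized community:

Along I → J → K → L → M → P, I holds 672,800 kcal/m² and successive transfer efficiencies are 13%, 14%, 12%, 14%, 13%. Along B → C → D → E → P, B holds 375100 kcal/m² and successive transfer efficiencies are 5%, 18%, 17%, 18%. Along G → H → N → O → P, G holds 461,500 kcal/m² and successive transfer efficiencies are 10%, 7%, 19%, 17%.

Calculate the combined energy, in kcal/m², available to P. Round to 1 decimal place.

234.4 kcal/m²

Via I: 672800 × 0.13 × 0.14 × 0.12 × 0.14 × 0.13 = 26.74299264 kcal/m²
Via B: 375100 × 0.05 × 0.18 × 0.17 × 0.18 = 103.30254 kcal/m²
Via G: 461500 × 0.1 × 0.07 × 0.19 × 0.17 = 104.34515 kcal/m²
Total at P: 26.74299264 + 103.30254 + 104.34515 = 234.39068264 kcal/m²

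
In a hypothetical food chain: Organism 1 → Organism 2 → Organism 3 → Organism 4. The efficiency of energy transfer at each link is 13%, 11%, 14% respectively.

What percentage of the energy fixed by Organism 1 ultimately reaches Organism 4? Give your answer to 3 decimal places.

0.200%

Product of link efficiencies: 0.13 × 0.11 × 0.14 = 0.002002
As a percentage: 0.002002 × 100 = 0.200%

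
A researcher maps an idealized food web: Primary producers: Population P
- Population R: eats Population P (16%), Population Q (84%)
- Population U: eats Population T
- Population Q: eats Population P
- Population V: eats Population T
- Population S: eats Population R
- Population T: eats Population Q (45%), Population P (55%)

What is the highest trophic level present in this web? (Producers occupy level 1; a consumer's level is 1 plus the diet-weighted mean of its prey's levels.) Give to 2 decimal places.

3.84

Population Q: 1 + 1 = 2
Population R: 1 + (0.16×1 + 0.84×2) = 2.84
Population S: 1 + 2.84 = 3.84
Population T: 1 + (0.45×2 + 0.55×1) = 2.45
Population U: 1 + 2.45 = 3.45
Population V: 1 + 2.45 = 3.45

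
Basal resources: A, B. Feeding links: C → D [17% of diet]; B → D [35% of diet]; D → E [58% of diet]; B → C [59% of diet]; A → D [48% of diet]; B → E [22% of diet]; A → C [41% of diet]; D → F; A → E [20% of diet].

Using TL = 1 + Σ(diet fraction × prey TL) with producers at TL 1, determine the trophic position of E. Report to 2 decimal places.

C: 1 + (0.59×1 + 0.41×1) = 2
D: 1 + (0.48×1 + 0.35×1 + 0.17×2) = 2.17
E: 1 + (0.22×1 + 0.2×1 + 0.58×2.17) = 2.6786
F: 1 + 2.17 = 3.17

2.68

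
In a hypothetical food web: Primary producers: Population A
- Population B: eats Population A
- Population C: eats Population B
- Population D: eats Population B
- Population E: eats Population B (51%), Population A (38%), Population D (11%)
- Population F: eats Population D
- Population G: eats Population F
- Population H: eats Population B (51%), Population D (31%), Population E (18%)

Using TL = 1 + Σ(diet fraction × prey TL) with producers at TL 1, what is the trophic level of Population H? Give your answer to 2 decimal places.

3.44

Population B: 1 + 1 = 2
Population C: 1 + 2 = 3
Population D: 1 + 2 = 3
Population E: 1 + (0.51×2 + 0.38×1 + 0.11×3) = 2.73
Population F: 1 + 3 = 4
Population G: 1 + 4 = 5
Population H: 1 + (0.51×2 + 0.31×3 + 0.18×2.73) = 3.4414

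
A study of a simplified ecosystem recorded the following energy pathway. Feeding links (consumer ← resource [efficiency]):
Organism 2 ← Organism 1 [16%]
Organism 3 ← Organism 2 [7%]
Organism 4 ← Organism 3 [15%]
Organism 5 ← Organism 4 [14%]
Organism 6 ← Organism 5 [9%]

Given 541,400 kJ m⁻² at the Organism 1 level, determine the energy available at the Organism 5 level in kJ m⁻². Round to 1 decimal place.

Organism 2: 541400 × 0.16 = 86624 kJ m⁻²
Organism 3: 86624 × 0.07 = 6063.68 kJ m⁻²
Organism 4: 6063.68 × 0.15 = 909.552 kJ m⁻²
Organism 5: 909.552 × 0.14 = 127.33728 kJ m⁻²

127.3 kJ m⁻²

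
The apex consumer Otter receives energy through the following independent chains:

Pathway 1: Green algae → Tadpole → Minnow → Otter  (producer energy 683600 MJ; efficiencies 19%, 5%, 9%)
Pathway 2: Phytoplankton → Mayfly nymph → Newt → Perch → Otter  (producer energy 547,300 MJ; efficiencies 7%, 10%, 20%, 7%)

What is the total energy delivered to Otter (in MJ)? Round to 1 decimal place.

638.1 MJ

Pathway 1: 683600 × 0.19 × 0.05 × 0.09 = 584.478 MJ
Pathway 2: 547300 × 0.07 × 0.1 × 0.2 × 0.07 = 53.6354 MJ
Total at Otter: 584.478 + 53.6354 = 638.1134 MJ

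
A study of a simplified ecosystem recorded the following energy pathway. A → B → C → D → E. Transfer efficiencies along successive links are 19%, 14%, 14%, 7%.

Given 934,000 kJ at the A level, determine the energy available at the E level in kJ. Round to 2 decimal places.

243.48 kJ

B: 934000 × 0.19 = 177460 kJ
C: 177460 × 0.14 = 24844.4 kJ
D: 24844.4 × 0.14 = 3478.216 kJ
E: 3478.216 × 0.07 = 243.47512 kJ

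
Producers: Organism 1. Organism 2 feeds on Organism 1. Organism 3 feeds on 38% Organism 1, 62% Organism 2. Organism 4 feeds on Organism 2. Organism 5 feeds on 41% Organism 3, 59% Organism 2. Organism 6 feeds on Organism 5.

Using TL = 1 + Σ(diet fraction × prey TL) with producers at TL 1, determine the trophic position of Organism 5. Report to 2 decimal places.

Organism 2: 1 + 1 = 2
Organism 3: 1 + (0.38×1 + 0.62×2) = 2.62
Organism 4: 1 + 2 = 3
Organism 5: 1 + (0.41×2.62 + 0.59×2) = 3.2542
Organism 6: 1 + 3.2542 = 4.2542

3.25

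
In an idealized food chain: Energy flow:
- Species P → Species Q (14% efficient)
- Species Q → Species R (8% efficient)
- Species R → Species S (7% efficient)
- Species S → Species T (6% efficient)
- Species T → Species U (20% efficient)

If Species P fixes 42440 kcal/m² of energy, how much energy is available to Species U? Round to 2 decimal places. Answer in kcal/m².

Species Q: 42440 × 0.14 = 5941.6 kcal/m²
Species R: 5941.6 × 0.08 = 475.328 kcal/m²
Species S: 475.328 × 0.07 = 33.27296 kcal/m²
Species T: 33.27296 × 0.06 = 1.9963776 kcal/m²
Species U: 1.9963776 × 0.2 = 0.39927552 kcal/m²

0.40 kcal/m²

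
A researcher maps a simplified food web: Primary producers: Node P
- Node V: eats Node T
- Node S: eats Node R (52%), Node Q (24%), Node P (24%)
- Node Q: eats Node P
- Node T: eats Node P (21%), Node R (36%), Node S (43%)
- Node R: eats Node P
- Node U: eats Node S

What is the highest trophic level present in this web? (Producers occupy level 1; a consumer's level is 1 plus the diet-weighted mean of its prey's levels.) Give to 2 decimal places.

Node Q: 1 + 1 = 2
Node R: 1 + 1 = 2
Node S: 1 + (0.52×2 + 0.24×2 + 0.24×1) = 2.76
Node T: 1 + (0.21×1 + 0.36×2 + 0.43×2.76) = 3.1168
Node U: 1 + 2.76 = 3.76
Node V: 1 + 3.1168 = 4.1168

4.12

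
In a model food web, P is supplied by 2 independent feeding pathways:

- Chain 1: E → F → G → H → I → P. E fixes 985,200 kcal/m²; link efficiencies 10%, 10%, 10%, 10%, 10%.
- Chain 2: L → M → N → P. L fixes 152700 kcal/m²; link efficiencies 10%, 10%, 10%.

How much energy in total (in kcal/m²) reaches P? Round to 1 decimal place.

Chain 1: 985200 × 0.1 × 0.1 × 0.1 × 0.1 × 0.1 = 9.852 kcal/m²
Chain 2: 152700 × 0.1 × 0.1 × 0.1 = 152.7 kcal/m²
Total at P: 9.852 + 152.7 = 162.552 kcal/m²

162.6 kcal/m²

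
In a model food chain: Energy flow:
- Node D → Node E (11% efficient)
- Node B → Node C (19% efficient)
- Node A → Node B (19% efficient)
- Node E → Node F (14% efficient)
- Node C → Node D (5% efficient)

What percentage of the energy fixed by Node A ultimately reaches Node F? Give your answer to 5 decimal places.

Product of link efficiencies: 0.19 × 0.19 × 0.05 × 0.11 × 0.14 = 0.000027797
As a percentage: 0.000027797 × 100 = 0.00278%

0.00278%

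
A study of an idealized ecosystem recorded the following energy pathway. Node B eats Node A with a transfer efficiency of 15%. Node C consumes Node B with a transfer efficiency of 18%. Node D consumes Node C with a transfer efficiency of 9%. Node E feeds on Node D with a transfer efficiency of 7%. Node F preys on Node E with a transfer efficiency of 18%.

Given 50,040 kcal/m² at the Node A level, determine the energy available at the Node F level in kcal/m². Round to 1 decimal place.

1.5 kcal/m²

Node B: 50040 × 0.15 = 7506 kcal/m²
Node C: 7506 × 0.18 = 1351.08 kcal/m²
Node D: 1351.08 × 0.09 = 121.5972 kcal/m²
Node E: 121.5972 × 0.07 = 8.511804 kcal/m²
Node F: 8.511804 × 0.18 = 1.53212472 kcal/m²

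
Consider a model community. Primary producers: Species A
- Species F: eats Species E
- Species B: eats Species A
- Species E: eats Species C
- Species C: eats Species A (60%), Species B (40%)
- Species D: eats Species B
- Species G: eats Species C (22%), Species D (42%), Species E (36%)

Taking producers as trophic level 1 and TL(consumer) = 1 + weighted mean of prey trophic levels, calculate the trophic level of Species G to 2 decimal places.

4.01

Species B: 1 + 1 = 2
Species C: 1 + (0.6×1 + 0.4×2) = 2.4
Species D: 1 + 2 = 3
Species E: 1 + 2.4 = 3.4
Species F: 1 + 3.4 = 4.4
Species G: 1 + (0.22×2.4 + 0.42×3 + 0.36×3.4) = 4.012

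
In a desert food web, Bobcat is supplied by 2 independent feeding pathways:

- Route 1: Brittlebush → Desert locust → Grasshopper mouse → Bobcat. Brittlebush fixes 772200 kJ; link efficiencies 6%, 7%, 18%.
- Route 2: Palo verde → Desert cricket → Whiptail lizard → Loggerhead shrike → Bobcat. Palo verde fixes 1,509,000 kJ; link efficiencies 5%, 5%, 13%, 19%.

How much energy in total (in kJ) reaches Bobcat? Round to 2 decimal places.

676.96 kJ

Route 1: 772200 × 0.06 × 0.07 × 0.18 = 583.7832 kJ
Route 2: 1509000 × 0.05 × 0.05 × 0.13 × 0.19 = 93.18075 kJ
Total at Bobcat: 583.7832 + 93.18075 = 676.96395 kJ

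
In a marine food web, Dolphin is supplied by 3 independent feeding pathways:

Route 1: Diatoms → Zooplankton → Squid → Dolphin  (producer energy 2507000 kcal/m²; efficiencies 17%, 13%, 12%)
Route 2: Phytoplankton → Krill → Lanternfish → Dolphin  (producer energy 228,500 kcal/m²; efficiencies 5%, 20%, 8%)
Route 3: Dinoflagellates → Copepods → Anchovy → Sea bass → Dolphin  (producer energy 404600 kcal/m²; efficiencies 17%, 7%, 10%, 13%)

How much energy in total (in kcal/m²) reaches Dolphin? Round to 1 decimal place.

Route 1: 2507000 × 0.17 × 0.13 × 0.12 = 6648.564 kcal/m²
Route 2: 228500 × 0.05 × 0.2 × 0.08 = 182.8 kcal/m²
Route 3: 404600 × 0.17 × 0.07 × 0.1 × 0.13 = 62.59162 kcal/m²
Total at Dolphin: 6648.564 + 182.8 + 62.59162 = 6893.95562 kcal/m²

6894.0 kcal/m²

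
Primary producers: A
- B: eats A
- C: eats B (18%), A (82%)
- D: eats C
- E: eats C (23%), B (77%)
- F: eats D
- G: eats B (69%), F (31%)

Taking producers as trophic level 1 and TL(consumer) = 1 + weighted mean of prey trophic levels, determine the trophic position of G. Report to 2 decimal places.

3.68

B: 1 + 1 = 2
C: 1 + (0.18×2 + 0.82×1) = 2.18
D: 1 + 2.18 = 3.18
E: 1 + (0.23×2.18 + 0.77×2) = 3.0414
F: 1 + 3.18 = 4.18
G: 1 + (0.69×2 + 0.31×4.18) = 3.6758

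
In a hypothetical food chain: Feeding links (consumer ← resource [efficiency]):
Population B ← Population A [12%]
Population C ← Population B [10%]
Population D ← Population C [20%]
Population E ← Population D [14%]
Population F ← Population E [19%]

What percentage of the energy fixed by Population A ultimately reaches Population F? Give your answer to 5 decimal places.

Product of link efficiencies: 0.12 × 0.1 × 0.2 × 0.14 × 0.19 = 0.00006384
As a percentage: 0.00006384 × 100 = 0.00638%

0.00638%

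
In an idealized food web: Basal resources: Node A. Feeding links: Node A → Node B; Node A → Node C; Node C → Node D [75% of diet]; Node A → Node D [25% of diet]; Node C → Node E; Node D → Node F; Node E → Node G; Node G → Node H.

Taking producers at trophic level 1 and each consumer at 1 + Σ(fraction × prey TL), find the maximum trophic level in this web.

5

Node B: 1 + 1 = 2
Node C: 1 + 1 = 2
Node D: 1 + (0.75×2 + 0.25×1) = 2.75
Node E: 1 + 2 = 3
Node F: 1 + 2.75 = 3.75
Node G: 1 + 3 = 4
Node H: 1 + 4 = 5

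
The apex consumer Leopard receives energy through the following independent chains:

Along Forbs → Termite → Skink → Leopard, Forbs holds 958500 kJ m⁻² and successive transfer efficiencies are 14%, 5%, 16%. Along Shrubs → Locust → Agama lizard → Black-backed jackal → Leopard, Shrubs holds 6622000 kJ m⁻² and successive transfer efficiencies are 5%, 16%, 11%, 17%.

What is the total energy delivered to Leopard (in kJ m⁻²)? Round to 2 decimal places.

2064.17 kJ m⁻²

Via Forbs: 958500 × 0.14 × 0.05 × 0.16 = 1073.52 kJ m⁻²
Via Shrubs: 6622000 × 0.05 × 0.16 × 0.11 × 0.17 = 990.6512 kJ m⁻²
Total at Leopard: 1073.52 + 990.6512 = 2064.1712 kJ m⁻²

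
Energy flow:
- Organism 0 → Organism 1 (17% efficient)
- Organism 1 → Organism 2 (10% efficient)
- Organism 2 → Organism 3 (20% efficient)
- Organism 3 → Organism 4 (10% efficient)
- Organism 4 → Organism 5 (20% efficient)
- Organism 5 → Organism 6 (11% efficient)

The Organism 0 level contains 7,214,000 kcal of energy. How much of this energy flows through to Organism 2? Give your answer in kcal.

122638 kcal

Organism 1: 7214000 × 0.17 = 1226380 kcal
Organism 2: 1226380 × 0.1 = 122638 kcal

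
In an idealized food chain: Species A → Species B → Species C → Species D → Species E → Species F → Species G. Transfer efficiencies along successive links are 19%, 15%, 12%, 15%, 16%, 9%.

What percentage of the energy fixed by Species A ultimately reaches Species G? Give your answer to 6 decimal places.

Product of link efficiencies: 0.19 × 0.15 × 0.12 × 0.15 × 0.16 × 0.09 = 0.0000073872
As a percentage: 0.0000073872 × 100 = 0.000739%

0.000739%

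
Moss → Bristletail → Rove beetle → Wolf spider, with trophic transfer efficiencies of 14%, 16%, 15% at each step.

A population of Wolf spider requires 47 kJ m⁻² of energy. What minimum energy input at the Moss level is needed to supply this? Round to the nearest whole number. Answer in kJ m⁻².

13988 kJ m⁻²

Cumulative transfer efficiency: 0.14 × 0.16 × 0.15 = 0.00336
Moss energy = 47 / 0.00336 = 13988 kJ m⁻²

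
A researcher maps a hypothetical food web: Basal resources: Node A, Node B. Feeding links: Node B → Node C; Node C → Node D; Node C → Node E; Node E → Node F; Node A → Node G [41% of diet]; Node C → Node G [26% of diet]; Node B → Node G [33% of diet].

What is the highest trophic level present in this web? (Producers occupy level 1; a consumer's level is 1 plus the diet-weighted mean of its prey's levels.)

Node C: 1 + 1 = 2
Node D: 1 + 2 = 3
Node E: 1 + 2 = 3
Node F: 1 + 3 = 4
Node G: 1 + (0.41×1 + 0.26×2 + 0.33×1) = 2.26

4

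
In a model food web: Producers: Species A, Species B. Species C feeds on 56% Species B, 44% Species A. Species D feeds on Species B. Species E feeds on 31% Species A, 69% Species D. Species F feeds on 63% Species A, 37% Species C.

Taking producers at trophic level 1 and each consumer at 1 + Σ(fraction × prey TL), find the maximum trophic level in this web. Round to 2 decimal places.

2.69

Species C: 1 + (0.56×1 + 0.44×1) = 2
Species D: 1 + 1 = 2
Species E: 1 + (0.31×1 + 0.69×2) = 2.69
Species F: 1 + (0.63×1 + 0.37×2) = 2.37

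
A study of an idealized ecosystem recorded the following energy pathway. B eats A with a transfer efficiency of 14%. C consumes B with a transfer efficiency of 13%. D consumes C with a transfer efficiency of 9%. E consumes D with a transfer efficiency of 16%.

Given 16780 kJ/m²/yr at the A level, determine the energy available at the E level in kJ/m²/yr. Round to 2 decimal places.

B: 16780 × 0.14 = 2349.2 kJ/m²/yr
C: 2349.2 × 0.13 = 305.396 kJ/m²/yr
D: 305.396 × 0.09 = 27.48564 kJ/m²/yr
E: 27.48564 × 0.16 = 4.3977024 kJ/m²/yr

4.40 kJ/m²/yr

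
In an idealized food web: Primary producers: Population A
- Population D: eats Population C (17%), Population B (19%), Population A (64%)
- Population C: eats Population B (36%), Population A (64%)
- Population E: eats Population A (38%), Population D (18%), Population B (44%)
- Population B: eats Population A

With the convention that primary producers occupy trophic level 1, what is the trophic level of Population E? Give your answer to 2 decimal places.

2.70

Population B: 1 + 1 = 2
Population C: 1 + (0.36×2 + 0.64×1) = 2.36
Population D: 1 + (0.17×2.36 + 0.19×2 + 0.64×1) = 2.4212
Population E: 1 + (0.38×1 + 0.18×2.4212 + 0.44×2) = 2.695816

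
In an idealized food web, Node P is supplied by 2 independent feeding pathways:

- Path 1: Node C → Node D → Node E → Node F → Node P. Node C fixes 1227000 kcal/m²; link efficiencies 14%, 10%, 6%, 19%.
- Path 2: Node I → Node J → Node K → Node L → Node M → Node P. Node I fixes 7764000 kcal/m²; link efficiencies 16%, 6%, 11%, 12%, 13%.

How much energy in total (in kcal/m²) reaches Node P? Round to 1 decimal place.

323.7 kcal/m²

Path 1: 1227000 × 0.14 × 0.1 × 0.06 × 0.19 = 195.8292 kcal/m²
Path 2: 7764000 × 0.16 × 0.06 × 0.11 × 0.12 × 0.13 = 127.9010304 kcal/m²
Total at Node P: 195.8292 + 127.9010304 = 323.7302304 kcal/m²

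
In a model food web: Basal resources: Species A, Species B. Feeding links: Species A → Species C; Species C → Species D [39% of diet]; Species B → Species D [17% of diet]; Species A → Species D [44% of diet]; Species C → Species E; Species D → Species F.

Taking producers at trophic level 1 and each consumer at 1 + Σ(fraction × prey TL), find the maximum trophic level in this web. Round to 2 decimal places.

Species C: 1 + 1 = 2
Species D: 1 + (0.39×2 + 0.17×1 + 0.44×1) = 2.39
Species E: 1 + 2 = 3
Species F: 1 + 2.39 = 3.39

3.39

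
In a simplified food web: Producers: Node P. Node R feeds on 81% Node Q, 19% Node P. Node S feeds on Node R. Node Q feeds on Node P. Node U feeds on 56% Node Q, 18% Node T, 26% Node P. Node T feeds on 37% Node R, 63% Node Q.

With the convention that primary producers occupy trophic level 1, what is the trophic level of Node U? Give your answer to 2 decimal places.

Node Q: 1 + 1 = 2
Node R: 1 + (0.81×2 + 0.19×1) = 2.81
Node S: 1 + 2.81 = 3.81
Node T: 1 + (0.37×2.81 + 0.63×2) = 3.2997
Node U: 1 + (0.56×2 + 0.18×3.2997 + 0.26×1) = 2.973946

2.97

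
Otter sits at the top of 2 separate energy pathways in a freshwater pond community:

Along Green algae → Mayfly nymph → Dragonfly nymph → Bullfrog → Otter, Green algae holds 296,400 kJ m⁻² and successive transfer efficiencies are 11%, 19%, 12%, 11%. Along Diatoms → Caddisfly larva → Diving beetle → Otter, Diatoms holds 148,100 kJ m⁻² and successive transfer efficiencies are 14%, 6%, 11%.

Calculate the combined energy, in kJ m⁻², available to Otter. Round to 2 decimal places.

Via Green algae: 296400 × 0.11 × 0.19 × 0.12 × 0.11 = 81.770832 kJ m⁻²
Via Diatoms: 148100 × 0.14 × 0.06 × 0.11 = 136.8444 kJ m⁻²
Total at Otter: 81.770832 + 136.8444 = 218.615232 kJ m⁻²

218.62 kJ m⁻²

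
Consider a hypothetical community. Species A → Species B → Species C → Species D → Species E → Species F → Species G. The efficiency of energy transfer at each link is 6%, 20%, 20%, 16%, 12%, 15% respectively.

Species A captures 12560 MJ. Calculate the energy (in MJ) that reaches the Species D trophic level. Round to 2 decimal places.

30.14 MJ

Species B: 12560 × 0.06 = 753.6 MJ
Species C: 753.6 × 0.2 = 150.72 MJ
Species D: 150.72 × 0.2 = 30.144 MJ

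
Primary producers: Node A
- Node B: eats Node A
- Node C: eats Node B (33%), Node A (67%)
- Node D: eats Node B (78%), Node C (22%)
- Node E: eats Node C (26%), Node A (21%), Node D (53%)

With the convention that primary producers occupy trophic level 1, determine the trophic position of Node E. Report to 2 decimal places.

Node B: 1 + 1 = 2
Node C: 1 + (0.33×2 + 0.67×1) = 2.33
Node D: 1 + (0.78×2 + 0.22×2.33) = 3.0726
Node E: 1 + (0.26×2.33 + 0.21×1 + 0.53×3.0726) = 3.444278

3.44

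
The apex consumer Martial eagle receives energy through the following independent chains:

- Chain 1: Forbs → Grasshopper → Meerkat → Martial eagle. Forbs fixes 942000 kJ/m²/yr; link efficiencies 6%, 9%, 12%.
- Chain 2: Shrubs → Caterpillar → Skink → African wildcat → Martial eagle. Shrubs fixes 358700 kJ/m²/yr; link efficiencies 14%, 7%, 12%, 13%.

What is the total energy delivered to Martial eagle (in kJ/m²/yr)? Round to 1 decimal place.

Chain 1: 942000 × 0.06 × 0.09 × 0.12 = 610.416 kJ/m²/yr
Chain 2: 358700 × 0.14 × 0.07 × 0.12 × 0.13 = 54.838056 kJ/m²/yr
Total at Martial eagle: 610.416 + 54.838056 = 665.254056 kJ/m²/yr

665.3 kJ/m²/yr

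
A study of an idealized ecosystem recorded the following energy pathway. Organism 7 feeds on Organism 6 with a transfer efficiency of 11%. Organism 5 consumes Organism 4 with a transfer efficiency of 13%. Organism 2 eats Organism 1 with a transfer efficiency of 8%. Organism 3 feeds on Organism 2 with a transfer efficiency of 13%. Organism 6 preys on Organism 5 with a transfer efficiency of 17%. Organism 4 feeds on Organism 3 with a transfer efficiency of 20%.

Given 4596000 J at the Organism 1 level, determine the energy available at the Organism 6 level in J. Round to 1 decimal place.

Organism 2: 4596000 × 0.08 = 367680 J
Organism 3: 367680 × 0.13 = 47798.4 J
Organism 4: 47798.4 × 0.2 = 9559.68 J
Organism 5: 9559.68 × 0.13 = 1242.7584 J
Organism 6: 1242.7584 × 0.17 = 211.268928 J

211.3 J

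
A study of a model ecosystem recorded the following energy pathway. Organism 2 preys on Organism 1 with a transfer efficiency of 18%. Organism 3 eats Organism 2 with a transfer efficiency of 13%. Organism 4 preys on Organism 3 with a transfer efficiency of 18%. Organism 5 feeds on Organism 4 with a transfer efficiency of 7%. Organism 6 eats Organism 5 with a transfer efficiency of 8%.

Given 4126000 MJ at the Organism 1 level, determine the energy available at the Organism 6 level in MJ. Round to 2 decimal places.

Organism 2: 4126000 × 0.18 = 742680 MJ
Organism 3: 742680 × 0.13 = 96548.4 MJ
Organism 4: 96548.4 × 0.18 = 17378.712 MJ
Organism 5: 17378.712 × 0.07 = 1216.50984 MJ
Organism 6: 1216.50984 × 0.08 = 97.3207872 MJ

97.32 MJ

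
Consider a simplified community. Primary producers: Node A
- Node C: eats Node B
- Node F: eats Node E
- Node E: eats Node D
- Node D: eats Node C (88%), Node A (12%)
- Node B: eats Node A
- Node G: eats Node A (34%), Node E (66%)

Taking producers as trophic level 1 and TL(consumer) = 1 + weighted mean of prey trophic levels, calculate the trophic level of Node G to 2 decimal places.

Node B: 1 + 1 = 2
Node C: 1 + 2 = 3
Node D: 1 + (0.88×3 + 0.12×1) = 3.76
Node E: 1 + 3.76 = 4.76
Node F: 1 + 4.76 = 5.76
Node G: 1 + (0.34×1 + 0.66×4.76) = 4.4816

4.48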